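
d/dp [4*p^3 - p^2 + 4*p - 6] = 12*p^2 - 2*p + 4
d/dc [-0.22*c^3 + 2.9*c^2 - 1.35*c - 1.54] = -0.66*c^2 + 5.8*c - 1.35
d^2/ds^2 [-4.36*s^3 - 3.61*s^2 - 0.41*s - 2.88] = -26.16*s - 7.22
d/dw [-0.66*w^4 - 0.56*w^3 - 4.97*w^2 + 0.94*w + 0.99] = -2.64*w^3 - 1.68*w^2 - 9.94*w + 0.94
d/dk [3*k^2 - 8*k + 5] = 6*k - 8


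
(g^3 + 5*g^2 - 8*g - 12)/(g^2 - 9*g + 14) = (g^2 + 7*g + 6)/(g - 7)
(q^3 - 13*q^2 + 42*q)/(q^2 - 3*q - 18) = q*(q - 7)/(q + 3)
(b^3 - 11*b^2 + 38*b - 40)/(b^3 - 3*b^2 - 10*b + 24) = (b - 5)/(b + 3)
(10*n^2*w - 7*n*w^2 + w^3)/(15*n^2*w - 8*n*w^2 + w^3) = (-2*n + w)/(-3*n + w)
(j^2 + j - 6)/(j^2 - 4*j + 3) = (j^2 + j - 6)/(j^2 - 4*j + 3)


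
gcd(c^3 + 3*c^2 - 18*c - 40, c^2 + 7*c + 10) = c^2 + 7*c + 10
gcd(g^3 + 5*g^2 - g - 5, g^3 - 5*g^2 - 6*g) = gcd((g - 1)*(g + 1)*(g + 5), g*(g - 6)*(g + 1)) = g + 1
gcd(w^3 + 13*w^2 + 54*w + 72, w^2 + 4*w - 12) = w + 6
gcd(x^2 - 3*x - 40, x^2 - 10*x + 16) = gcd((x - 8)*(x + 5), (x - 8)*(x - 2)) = x - 8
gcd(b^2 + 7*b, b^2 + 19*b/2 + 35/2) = b + 7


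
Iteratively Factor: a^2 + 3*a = (a + 3)*(a)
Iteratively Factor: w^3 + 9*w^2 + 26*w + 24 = (w + 3)*(w^2 + 6*w + 8) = (w + 2)*(w + 3)*(w + 4)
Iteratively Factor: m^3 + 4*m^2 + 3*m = (m)*(m^2 + 4*m + 3) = m*(m + 3)*(m + 1)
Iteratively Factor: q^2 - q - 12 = (q - 4)*(q + 3)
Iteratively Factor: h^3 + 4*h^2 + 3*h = (h + 3)*(h^2 + h) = h*(h + 3)*(h + 1)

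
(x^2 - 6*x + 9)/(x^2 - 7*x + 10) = (x^2 - 6*x + 9)/(x^2 - 7*x + 10)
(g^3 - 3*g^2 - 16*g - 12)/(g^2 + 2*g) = g - 5 - 6/g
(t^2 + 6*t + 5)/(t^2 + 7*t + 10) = (t + 1)/(t + 2)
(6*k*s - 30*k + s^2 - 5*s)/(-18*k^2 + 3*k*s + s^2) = (s - 5)/(-3*k + s)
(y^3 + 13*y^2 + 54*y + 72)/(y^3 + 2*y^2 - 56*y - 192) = (y + 3)/(y - 8)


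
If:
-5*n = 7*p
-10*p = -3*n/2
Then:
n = 0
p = 0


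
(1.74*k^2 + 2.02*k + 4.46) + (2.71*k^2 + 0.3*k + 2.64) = 4.45*k^2 + 2.32*k + 7.1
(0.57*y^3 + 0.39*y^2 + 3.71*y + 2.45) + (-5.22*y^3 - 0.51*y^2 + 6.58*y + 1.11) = -4.65*y^3 - 0.12*y^2 + 10.29*y + 3.56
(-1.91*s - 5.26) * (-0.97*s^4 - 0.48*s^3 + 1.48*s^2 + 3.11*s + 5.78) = 1.8527*s^5 + 6.019*s^4 - 0.302*s^3 - 13.7249*s^2 - 27.3984*s - 30.4028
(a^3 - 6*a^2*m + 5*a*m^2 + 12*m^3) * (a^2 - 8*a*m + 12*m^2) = a^5 - 14*a^4*m + 65*a^3*m^2 - 100*a^2*m^3 - 36*a*m^4 + 144*m^5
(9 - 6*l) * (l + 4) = -6*l^2 - 15*l + 36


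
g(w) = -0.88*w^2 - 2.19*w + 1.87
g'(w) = -1.76*w - 2.19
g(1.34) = -2.64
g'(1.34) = -4.55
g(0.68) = -0.03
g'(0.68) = -3.39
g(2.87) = -11.66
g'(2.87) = -7.24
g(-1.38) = 3.22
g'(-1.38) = 0.24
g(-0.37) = 2.56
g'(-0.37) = -1.54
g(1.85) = -5.19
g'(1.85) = -5.45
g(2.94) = -12.17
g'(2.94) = -7.36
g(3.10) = -13.38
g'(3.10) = -7.65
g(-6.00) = -16.67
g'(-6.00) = 8.37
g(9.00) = -89.12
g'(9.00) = -18.03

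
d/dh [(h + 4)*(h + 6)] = 2*h + 10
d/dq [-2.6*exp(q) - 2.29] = -2.6*exp(q)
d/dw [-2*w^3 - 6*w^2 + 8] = 6*w*(-w - 2)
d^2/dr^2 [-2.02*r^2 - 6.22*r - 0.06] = -4.04000000000000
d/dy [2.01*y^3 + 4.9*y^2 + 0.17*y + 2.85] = 6.03*y^2 + 9.8*y + 0.17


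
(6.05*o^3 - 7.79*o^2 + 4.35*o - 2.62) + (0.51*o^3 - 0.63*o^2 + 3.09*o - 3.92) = 6.56*o^3 - 8.42*o^2 + 7.44*o - 6.54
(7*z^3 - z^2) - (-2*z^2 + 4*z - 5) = 7*z^3 + z^2 - 4*z + 5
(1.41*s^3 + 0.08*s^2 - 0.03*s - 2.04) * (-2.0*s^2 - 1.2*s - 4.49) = -2.82*s^5 - 1.852*s^4 - 6.3669*s^3 + 3.7568*s^2 + 2.5827*s + 9.1596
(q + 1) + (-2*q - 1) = -q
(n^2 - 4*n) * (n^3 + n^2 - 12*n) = n^5 - 3*n^4 - 16*n^3 + 48*n^2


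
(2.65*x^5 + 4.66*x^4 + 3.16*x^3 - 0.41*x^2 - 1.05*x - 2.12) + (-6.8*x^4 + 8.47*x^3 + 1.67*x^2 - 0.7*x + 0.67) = 2.65*x^5 - 2.14*x^4 + 11.63*x^3 + 1.26*x^2 - 1.75*x - 1.45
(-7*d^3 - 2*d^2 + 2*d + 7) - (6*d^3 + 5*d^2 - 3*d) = -13*d^3 - 7*d^2 + 5*d + 7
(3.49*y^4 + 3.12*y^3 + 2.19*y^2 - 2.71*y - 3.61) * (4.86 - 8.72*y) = -30.4328*y^5 - 10.245*y^4 - 3.9336*y^3 + 34.2746*y^2 + 18.3086*y - 17.5446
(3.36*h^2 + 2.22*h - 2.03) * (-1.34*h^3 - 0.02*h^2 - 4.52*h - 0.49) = -4.5024*h^5 - 3.042*h^4 - 12.5114*h^3 - 11.6402*h^2 + 8.0878*h + 0.9947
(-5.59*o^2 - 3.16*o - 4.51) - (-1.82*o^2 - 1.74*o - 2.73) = -3.77*o^2 - 1.42*o - 1.78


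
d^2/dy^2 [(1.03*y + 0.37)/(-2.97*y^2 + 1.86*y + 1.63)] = ((1.03*y + 0.37)*(5.94*y - 1.86)*(11.88*y - 3.72) + (18.3546*y - 1.6338)*(-2.97*y^2 + 1.86*y + 1.63))/(-2.97*y^2 + 1.86*y + 1.63)^3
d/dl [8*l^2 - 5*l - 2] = 16*l - 5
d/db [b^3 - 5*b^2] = b*(3*b - 10)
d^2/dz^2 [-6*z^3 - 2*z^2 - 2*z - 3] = -36*z - 4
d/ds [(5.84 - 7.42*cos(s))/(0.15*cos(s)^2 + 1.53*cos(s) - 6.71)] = (-1.113*cos(s)^2 + 1.752*cos(s) - 40.853)*sin(s)/(0.0225*cos(s)^4 + 0.459*cos(s)^3 + 0.3279*cos(s)^2 - 20.5326*cos(s) + 45.0241)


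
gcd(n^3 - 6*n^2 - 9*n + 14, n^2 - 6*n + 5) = n - 1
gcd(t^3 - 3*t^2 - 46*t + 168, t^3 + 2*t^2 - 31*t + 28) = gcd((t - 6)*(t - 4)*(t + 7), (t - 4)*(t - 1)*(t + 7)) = t^2 + 3*t - 28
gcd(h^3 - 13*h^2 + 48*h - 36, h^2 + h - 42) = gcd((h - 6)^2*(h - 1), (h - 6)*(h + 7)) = h - 6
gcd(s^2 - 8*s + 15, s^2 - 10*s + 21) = s - 3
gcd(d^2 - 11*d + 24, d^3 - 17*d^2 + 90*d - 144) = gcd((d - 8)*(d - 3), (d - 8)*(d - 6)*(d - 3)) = d^2 - 11*d + 24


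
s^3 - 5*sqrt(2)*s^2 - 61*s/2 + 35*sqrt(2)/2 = (s - 7*sqrt(2))*(s - sqrt(2)/2)*(s + 5*sqrt(2)/2)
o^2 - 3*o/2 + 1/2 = (o - 1)*(o - 1/2)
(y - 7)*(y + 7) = y^2 - 49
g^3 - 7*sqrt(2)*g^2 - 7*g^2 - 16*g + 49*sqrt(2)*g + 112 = (g - 7)*(g - 8*sqrt(2))*(g + sqrt(2))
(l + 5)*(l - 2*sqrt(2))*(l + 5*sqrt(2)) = l^3 + 3*sqrt(2)*l^2 + 5*l^2 - 20*l + 15*sqrt(2)*l - 100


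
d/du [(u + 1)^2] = 2*u + 2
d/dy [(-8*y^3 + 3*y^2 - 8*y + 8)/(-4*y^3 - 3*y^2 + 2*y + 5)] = 2*(18*y^4 - 48*y^3 - 21*y^2 + 39*y - 28)/(16*y^6 + 24*y^5 - 7*y^4 - 52*y^3 - 26*y^2 + 20*y + 25)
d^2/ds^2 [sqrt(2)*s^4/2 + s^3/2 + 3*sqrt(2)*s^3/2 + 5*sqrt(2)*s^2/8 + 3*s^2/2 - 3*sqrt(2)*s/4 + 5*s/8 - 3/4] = 6*sqrt(2)*s^2 + 3*s + 9*sqrt(2)*s + 5*sqrt(2)/4 + 3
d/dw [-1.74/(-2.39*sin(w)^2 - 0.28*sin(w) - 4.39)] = -(8.3172*sin(w) + 0.4872)*cos(w)/(2.39*sin(w)^2 + 0.28*sin(w) + 4.39)^2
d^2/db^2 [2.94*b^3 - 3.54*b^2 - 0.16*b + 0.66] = 17.64*b - 7.08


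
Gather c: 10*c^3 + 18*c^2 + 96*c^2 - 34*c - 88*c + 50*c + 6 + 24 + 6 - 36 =10*c^3 + 114*c^2 - 72*c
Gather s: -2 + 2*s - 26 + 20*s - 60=22*s - 88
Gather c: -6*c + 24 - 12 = 12 - 6*c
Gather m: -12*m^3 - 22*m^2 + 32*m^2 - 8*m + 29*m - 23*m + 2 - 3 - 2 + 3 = -12*m^3 + 10*m^2 - 2*m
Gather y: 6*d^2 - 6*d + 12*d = 6*d^2 + 6*d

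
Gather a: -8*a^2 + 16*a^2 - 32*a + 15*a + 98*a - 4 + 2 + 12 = 8*a^2 + 81*a + 10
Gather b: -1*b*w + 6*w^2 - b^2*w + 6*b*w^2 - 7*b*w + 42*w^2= -b^2*w + b*(6*w^2 - 8*w) + 48*w^2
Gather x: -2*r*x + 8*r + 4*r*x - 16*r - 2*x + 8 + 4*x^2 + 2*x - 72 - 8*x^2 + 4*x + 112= -8*r - 4*x^2 + x*(2*r + 4) + 48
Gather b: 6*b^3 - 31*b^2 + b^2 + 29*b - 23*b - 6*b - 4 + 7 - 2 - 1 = 6*b^3 - 30*b^2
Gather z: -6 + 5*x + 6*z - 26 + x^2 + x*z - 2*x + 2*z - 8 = x^2 + 3*x + z*(x + 8) - 40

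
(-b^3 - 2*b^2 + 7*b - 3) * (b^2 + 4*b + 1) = -b^5 - 6*b^4 - 2*b^3 + 23*b^2 - 5*b - 3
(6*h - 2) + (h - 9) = 7*h - 11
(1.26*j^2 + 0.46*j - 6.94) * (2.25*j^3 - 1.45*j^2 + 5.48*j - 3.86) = 2.835*j^5 - 0.792*j^4 - 9.3772*j^3 + 7.7202*j^2 - 39.8068*j + 26.7884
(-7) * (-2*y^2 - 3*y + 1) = 14*y^2 + 21*y - 7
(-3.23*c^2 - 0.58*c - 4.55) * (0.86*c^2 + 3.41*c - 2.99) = -2.7778*c^4 - 11.5131*c^3 + 3.7669*c^2 - 13.7813*c + 13.6045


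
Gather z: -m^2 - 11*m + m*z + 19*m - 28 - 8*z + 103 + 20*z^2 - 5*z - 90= -m^2 + 8*m + 20*z^2 + z*(m - 13) - 15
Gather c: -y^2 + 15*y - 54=-y^2 + 15*y - 54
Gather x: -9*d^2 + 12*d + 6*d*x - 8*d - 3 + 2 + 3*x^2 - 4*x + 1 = -9*d^2 + 4*d + 3*x^2 + x*(6*d - 4)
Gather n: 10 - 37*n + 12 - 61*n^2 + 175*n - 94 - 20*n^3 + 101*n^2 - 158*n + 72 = -20*n^3 + 40*n^2 - 20*n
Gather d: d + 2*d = 3*d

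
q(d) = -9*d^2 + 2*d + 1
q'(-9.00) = 164.00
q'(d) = 2 - 18*d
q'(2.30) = -39.40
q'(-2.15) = 40.70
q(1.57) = -18.04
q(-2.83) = -76.74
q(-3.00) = -86.00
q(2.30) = -42.01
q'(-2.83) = 52.94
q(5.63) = -273.01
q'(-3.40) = 63.20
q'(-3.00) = 56.00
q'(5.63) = -99.34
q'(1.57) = -26.26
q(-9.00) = -746.00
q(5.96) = -306.77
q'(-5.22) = 95.96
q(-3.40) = -109.84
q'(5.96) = -105.28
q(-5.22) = -254.68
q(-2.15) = -44.90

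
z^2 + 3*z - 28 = (z - 4)*(z + 7)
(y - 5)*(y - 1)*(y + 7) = y^3 + y^2 - 37*y + 35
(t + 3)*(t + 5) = t^2 + 8*t + 15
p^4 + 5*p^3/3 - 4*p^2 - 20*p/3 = p*(p - 2)*(p + 5/3)*(p + 2)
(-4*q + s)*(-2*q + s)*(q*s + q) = 8*q^3*s + 8*q^3 - 6*q^2*s^2 - 6*q^2*s + q*s^3 + q*s^2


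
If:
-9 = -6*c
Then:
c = 3/2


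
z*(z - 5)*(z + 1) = z^3 - 4*z^2 - 5*z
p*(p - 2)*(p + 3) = p^3 + p^2 - 6*p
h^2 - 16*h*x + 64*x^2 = (h - 8*x)^2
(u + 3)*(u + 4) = u^2 + 7*u + 12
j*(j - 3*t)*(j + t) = j^3 - 2*j^2*t - 3*j*t^2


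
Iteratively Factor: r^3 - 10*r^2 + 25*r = (r - 5)*(r^2 - 5*r) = (r - 5)^2*(r)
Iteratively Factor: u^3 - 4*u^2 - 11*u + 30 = (u - 2)*(u^2 - 2*u - 15) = (u - 5)*(u - 2)*(u + 3)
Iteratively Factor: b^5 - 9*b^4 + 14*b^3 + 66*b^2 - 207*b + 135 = (b - 3)*(b^4 - 6*b^3 - 4*b^2 + 54*b - 45) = (b - 5)*(b - 3)*(b^3 - b^2 - 9*b + 9) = (b - 5)*(b - 3)*(b + 3)*(b^2 - 4*b + 3) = (b - 5)*(b - 3)*(b - 1)*(b + 3)*(b - 3)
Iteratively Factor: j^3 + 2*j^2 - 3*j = (j + 3)*(j^2 - j) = j*(j + 3)*(j - 1)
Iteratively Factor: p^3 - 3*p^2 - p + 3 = (p + 1)*(p^2 - 4*p + 3) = (p - 3)*(p + 1)*(p - 1)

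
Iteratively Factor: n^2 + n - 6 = (n - 2)*(n + 3)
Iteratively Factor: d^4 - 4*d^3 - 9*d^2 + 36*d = (d + 3)*(d^3 - 7*d^2 + 12*d) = (d - 3)*(d + 3)*(d^2 - 4*d) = (d - 4)*(d - 3)*(d + 3)*(d)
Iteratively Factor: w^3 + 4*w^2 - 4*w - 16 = (w + 4)*(w^2 - 4) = (w + 2)*(w + 4)*(w - 2)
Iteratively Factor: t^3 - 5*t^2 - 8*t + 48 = (t - 4)*(t^2 - t - 12) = (t - 4)^2*(t + 3)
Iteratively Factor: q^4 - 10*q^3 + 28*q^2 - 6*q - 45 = (q - 3)*(q^3 - 7*q^2 + 7*q + 15) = (q - 5)*(q - 3)*(q^2 - 2*q - 3) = (q - 5)*(q - 3)^2*(q + 1)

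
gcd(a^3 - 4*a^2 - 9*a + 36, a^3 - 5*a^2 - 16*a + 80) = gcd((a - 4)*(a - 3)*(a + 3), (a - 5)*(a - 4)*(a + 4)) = a - 4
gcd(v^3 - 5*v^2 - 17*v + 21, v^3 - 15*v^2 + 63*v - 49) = v^2 - 8*v + 7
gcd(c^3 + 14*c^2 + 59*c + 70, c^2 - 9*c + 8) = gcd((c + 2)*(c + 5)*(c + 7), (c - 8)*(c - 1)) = 1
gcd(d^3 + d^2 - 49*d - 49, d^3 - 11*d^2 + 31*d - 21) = d - 7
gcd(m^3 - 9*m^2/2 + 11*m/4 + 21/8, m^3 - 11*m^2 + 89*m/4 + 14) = m^2 - 3*m - 7/4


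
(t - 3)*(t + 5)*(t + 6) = t^3 + 8*t^2 - 3*t - 90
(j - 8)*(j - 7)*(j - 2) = j^3 - 17*j^2 + 86*j - 112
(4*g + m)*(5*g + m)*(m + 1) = 20*g^2*m + 20*g^2 + 9*g*m^2 + 9*g*m + m^3 + m^2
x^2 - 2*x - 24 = (x - 6)*(x + 4)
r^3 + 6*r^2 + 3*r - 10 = (r - 1)*(r + 2)*(r + 5)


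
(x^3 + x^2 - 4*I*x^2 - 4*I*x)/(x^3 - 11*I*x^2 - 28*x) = (x + 1)/(x - 7*I)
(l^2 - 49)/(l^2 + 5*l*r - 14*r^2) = (l^2 - 49)/(l^2 + 5*l*r - 14*r^2)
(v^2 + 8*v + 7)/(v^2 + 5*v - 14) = (v + 1)/(v - 2)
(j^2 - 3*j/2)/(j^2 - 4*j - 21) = j*(3 - 2*j)/(2*(-j^2 + 4*j + 21))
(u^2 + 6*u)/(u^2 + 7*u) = (u + 6)/(u + 7)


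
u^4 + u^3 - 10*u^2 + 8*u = u*(u - 2)*(u - 1)*(u + 4)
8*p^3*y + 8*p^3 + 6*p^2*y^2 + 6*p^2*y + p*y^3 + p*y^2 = (2*p + y)*(4*p + y)*(p*y + p)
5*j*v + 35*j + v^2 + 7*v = (5*j + v)*(v + 7)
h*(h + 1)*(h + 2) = h^3 + 3*h^2 + 2*h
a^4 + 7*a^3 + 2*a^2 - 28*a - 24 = (a - 2)*(a + 1)*(a + 2)*(a + 6)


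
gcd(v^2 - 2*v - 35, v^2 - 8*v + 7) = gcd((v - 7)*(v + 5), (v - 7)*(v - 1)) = v - 7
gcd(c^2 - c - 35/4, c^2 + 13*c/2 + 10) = c + 5/2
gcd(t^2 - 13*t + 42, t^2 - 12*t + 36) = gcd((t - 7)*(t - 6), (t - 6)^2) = t - 6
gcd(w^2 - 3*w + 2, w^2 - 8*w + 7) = w - 1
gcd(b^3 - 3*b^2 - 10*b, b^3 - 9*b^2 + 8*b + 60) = b^2 - 3*b - 10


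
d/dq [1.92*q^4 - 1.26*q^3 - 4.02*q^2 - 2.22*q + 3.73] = 7.68*q^3 - 3.78*q^2 - 8.04*q - 2.22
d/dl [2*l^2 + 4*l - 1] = 4*l + 4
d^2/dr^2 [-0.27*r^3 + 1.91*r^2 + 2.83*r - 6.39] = 3.82 - 1.62*r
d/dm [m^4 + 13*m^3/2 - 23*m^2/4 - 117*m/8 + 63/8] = 4*m^3 + 39*m^2/2 - 23*m/2 - 117/8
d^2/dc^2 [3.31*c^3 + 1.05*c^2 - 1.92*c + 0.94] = 19.86*c + 2.1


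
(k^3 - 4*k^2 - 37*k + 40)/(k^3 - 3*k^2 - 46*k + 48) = (k + 5)/(k + 6)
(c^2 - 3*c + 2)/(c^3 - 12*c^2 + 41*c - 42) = (c - 1)/(c^2 - 10*c + 21)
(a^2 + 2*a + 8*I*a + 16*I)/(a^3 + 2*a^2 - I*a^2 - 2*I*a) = (a + 8*I)/(a*(a - I))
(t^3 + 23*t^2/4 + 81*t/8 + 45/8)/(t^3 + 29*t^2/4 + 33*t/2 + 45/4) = (t + 3/2)/(t + 3)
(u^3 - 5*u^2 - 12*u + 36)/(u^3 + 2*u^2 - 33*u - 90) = (u - 2)/(u + 5)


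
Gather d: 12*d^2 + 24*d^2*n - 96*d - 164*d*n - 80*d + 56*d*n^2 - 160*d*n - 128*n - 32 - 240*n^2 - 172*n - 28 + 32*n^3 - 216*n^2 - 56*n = d^2*(24*n + 12) + d*(56*n^2 - 324*n - 176) + 32*n^3 - 456*n^2 - 356*n - 60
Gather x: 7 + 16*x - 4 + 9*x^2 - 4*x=9*x^2 + 12*x + 3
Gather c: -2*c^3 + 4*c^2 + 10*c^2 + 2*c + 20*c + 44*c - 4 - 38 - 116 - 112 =-2*c^3 + 14*c^2 + 66*c - 270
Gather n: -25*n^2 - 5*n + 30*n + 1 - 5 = -25*n^2 + 25*n - 4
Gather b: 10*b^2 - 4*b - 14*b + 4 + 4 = 10*b^2 - 18*b + 8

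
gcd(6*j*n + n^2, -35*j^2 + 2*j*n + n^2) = 1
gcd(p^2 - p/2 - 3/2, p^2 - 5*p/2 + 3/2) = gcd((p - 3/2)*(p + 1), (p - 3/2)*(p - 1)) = p - 3/2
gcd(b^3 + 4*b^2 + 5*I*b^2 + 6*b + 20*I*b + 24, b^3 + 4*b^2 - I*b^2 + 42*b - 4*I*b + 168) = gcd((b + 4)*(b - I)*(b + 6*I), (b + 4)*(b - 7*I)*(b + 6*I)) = b^2 + b*(4 + 6*I) + 24*I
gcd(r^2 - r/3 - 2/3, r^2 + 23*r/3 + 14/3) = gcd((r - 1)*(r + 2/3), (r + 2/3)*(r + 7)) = r + 2/3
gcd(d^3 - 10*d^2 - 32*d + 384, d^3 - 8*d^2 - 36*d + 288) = d^2 - 2*d - 48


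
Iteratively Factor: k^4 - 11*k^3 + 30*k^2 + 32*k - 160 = (k + 2)*(k^3 - 13*k^2 + 56*k - 80) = (k - 4)*(k + 2)*(k^2 - 9*k + 20) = (k - 4)^2*(k + 2)*(k - 5)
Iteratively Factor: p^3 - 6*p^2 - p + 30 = (p - 3)*(p^2 - 3*p - 10) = (p - 3)*(p + 2)*(p - 5)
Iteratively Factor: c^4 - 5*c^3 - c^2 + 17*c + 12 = (c + 1)*(c^3 - 6*c^2 + 5*c + 12) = (c - 4)*(c + 1)*(c^2 - 2*c - 3) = (c - 4)*(c + 1)^2*(c - 3)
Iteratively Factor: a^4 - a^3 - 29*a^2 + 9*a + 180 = (a - 5)*(a^3 + 4*a^2 - 9*a - 36) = (a - 5)*(a + 4)*(a^2 - 9) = (a - 5)*(a - 3)*(a + 4)*(a + 3)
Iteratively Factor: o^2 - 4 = (o + 2)*(o - 2)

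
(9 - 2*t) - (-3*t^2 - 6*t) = 3*t^2 + 4*t + 9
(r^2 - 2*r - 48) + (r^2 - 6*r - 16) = 2*r^2 - 8*r - 64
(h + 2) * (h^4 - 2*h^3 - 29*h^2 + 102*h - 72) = h^5 - 33*h^3 + 44*h^2 + 132*h - 144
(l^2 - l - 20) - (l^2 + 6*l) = -7*l - 20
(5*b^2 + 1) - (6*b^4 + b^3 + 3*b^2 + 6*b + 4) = -6*b^4 - b^3 + 2*b^2 - 6*b - 3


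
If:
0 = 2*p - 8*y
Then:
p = 4*y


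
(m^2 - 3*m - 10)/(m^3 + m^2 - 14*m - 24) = (m - 5)/(m^2 - m - 12)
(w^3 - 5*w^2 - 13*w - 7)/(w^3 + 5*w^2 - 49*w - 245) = (w^2 + 2*w + 1)/(w^2 + 12*w + 35)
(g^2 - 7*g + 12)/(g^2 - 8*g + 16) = (g - 3)/(g - 4)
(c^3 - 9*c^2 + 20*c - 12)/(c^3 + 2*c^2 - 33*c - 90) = (c^2 - 3*c + 2)/(c^2 + 8*c + 15)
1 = 1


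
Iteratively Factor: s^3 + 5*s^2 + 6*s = (s + 3)*(s^2 + 2*s) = (s + 2)*(s + 3)*(s)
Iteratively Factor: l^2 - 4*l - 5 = (l - 5)*(l + 1)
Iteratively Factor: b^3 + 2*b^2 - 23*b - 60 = (b - 5)*(b^2 + 7*b + 12) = (b - 5)*(b + 3)*(b + 4)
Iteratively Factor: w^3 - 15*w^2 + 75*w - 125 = (w - 5)*(w^2 - 10*w + 25) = (w - 5)^2*(w - 5)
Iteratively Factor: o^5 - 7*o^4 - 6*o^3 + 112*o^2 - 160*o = (o - 2)*(o^4 - 5*o^3 - 16*o^2 + 80*o) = (o - 4)*(o - 2)*(o^3 - o^2 - 20*o) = (o - 5)*(o - 4)*(o - 2)*(o^2 + 4*o) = o*(o - 5)*(o - 4)*(o - 2)*(o + 4)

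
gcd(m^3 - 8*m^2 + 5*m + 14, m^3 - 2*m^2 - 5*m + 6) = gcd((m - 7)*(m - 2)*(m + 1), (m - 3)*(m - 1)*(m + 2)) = 1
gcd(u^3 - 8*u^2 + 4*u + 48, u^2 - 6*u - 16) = u + 2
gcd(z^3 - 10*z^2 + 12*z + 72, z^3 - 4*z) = z + 2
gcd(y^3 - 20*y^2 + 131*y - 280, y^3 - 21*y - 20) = y - 5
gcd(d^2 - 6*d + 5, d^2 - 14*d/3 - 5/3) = d - 5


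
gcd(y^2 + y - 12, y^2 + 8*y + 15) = 1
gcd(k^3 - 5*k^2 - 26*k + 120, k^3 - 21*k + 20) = k^2 + k - 20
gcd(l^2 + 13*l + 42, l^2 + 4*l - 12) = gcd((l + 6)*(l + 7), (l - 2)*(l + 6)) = l + 6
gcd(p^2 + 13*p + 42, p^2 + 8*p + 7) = p + 7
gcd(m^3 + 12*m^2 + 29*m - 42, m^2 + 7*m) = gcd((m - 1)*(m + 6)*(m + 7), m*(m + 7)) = m + 7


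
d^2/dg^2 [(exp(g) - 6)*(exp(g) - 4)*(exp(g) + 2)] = (9*exp(2*g) - 32*exp(g) + 4)*exp(g)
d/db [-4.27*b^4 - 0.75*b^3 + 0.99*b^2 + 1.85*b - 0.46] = -17.08*b^3 - 2.25*b^2 + 1.98*b + 1.85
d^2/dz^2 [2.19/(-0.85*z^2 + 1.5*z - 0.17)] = (3.16455*z^2 - 5.5845*z - 2.19*(1.7*z - 1.5)*(3.4*z - 3.0) + 0.63291)/(0.85*z^2 - 1.5*z + 0.17)^3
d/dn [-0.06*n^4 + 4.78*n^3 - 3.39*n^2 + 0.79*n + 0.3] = -0.24*n^3 + 14.34*n^2 - 6.78*n + 0.79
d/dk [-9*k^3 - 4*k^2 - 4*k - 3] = -27*k^2 - 8*k - 4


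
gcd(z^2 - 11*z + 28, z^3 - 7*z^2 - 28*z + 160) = z - 4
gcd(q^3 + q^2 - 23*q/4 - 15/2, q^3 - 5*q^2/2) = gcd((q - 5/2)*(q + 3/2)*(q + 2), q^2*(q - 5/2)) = q - 5/2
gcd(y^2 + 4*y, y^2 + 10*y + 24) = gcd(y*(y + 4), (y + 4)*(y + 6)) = y + 4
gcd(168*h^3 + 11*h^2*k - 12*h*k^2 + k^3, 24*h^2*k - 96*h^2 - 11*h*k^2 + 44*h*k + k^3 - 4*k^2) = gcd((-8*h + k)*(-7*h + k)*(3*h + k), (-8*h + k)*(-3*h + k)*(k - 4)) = 8*h - k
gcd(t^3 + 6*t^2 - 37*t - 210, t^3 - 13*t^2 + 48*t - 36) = t - 6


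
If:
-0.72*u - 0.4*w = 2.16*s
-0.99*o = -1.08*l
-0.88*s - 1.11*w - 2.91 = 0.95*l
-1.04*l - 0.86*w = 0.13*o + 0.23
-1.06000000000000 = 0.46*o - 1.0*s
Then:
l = 26.51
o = 28.92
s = 14.36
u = -22.70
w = -36.69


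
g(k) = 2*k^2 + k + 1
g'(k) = 4*k + 1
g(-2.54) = 11.36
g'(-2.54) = -9.16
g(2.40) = 14.92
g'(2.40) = 10.60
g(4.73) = 50.48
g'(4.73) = 19.92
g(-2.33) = 9.53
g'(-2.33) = -8.32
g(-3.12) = 17.35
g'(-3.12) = -11.48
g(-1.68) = 4.96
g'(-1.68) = -5.72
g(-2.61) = 12.01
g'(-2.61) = -9.44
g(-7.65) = 110.40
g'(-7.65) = -29.60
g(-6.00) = 67.00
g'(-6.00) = -23.00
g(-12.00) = 277.00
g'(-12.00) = -47.00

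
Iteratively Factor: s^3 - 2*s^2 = (s - 2)*(s^2) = s*(s - 2)*(s)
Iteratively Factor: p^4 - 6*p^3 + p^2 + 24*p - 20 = (p + 2)*(p^3 - 8*p^2 + 17*p - 10) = (p - 5)*(p + 2)*(p^2 - 3*p + 2) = (p - 5)*(p - 1)*(p + 2)*(p - 2)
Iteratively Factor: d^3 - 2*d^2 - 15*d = (d - 5)*(d^2 + 3*d) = d*(d - 5)*(d + 3)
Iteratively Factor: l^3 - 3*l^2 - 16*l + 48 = (l - 3)*(l^2 - 16) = (l - 4)*(l - 3)*(l + 4)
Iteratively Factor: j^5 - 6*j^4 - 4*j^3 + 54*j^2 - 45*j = (j - 5)*(j^4 - j^3 - 9*j^2 + 9*j) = j*(j - 5)*(j^3 - j^2 - 9*j + 9) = j*(j - 5)*(j + 3)*(j^2 - 4*j + 3) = j*(j - 5)*(j - 3)*(j + 3)*(j - 1)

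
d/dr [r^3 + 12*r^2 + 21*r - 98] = 3*r^2 + 24*r + 21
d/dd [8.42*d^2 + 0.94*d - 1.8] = 16.84*d + 0.94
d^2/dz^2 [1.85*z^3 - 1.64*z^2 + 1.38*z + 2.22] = 11.1*z - 3.28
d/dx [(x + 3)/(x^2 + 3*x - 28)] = (x^2 + 3*x - (x + 3)*(2*x + 3) - 28)/(x^2 + 3*x - 28)^2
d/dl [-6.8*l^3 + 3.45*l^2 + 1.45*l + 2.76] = -20.4*l^2 + 6.9*l + 1.45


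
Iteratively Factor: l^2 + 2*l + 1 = (l + 1)*(l + 1)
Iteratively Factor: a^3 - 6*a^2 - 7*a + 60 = (a - 5)*(a^2 - a - 12) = (a - 5)*(a + 3)*(a - 4)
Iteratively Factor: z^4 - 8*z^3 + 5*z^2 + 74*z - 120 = (z - 5)*(z^3 - 3*z^2 - 10*z + 24) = (z - 5)*(z - 4)*(z^2 + z - 6) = (z - 5)*(z - 4)*(z + 3)*(z - 2)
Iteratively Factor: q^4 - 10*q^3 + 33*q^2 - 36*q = (q - 3)*(q^3 - 7*q^2 + 12*q) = (q - 4)*(q - 3)*(q^2 - 3*q) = (q - 4)*(q - 3)^2*(q)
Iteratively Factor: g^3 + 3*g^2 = (g + 3)*(g^2) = g*(g + 3)*(g)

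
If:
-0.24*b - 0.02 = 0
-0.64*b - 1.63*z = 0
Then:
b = -0.08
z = 0.03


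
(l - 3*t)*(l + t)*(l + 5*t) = l^3 + 3*l^2*t - 13*l*t^2 - 15*t^3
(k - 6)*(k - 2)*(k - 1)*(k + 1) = k^4 - 8*k^3 + 11*k^2 + 8*k - 12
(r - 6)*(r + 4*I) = r^2 - 6*r + 4*I*r - 24*I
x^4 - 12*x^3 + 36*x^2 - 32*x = x*(x - 8)*(x - 2)^2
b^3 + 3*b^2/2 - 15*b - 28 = (b - 4)*(b + 2)*(b + 7/2)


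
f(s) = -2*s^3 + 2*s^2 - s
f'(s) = -6*s^2 + 4*s - 1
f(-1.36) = 10.09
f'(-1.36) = -17.54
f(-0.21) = 0.32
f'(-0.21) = -2.10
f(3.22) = -49.26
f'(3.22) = -50.33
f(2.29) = -15.82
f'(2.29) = -23.30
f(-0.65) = 2.04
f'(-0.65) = -6.14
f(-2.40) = 41.57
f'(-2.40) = -45.16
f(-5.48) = 394.67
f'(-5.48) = -203.10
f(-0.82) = 3.27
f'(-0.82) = -8.31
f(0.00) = 0.00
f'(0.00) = -1.00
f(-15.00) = 7215.00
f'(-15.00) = -1411.00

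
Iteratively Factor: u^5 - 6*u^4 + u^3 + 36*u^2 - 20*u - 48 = (u + 1)*(u^4 - 7*u^3 + 8*u^2 + 28*u - 48) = (u - 4)*(u + 1)*(u^3 - 3*u^2 - 4*u + 12) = (u - 4)*(u - 3)*(u + 1)*(u^2 - 4) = (u - 4)*(u - 3)*(u + 1)*(u + 2)*(u - 2)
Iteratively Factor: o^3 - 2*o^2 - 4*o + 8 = (o - 2)*(o^2 - 4) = (o - 2)*(o + 2)*(o - 2)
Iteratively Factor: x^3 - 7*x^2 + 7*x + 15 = (x - 3)*(x^2 - 4*x - 5) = (x - 5)*(x - 3)*(x + 1)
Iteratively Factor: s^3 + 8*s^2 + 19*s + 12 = (s + 3)*(s^2 + 5*s + 4) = (s + 3)*(s + 4)*(s + 1)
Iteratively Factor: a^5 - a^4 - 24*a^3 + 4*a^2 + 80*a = (a)*(a^4 - a^3 - 24*a^2 + 4*a + 80) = a*(a - 2)*(a^3 + a^2 - 22*a - 40) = a*(a - 2)*(a + 2)*(a^2 - a - 20) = a*(a - 2)*(a + 2)*(a + 4)*(a - 5)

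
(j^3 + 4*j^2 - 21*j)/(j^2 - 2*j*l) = (j^2 + 4*j - 21)/(j - 2*l)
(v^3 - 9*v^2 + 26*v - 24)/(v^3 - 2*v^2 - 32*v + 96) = (v^2 - 5*v + 6)/(v^2 + 2*v - 24)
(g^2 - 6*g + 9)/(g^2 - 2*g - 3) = (g - 3)/(g + 1)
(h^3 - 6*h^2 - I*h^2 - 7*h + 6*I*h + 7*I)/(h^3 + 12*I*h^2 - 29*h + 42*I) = (h^2 - 6*h - 7)/(h^2 + 13*I*h - 42)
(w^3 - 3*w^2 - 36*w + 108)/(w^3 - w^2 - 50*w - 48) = (w^2 - 9*w + 18)/(w^2 - 7*w - 8)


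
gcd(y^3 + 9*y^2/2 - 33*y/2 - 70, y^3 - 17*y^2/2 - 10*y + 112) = y^2 - y/2 - 14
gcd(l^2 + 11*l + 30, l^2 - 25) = l + 5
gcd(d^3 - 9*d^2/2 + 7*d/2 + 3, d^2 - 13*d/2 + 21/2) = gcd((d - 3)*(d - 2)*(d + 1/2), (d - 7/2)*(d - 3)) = d - 3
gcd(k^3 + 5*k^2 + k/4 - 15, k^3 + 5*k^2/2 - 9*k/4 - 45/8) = k^2 + k - 15/4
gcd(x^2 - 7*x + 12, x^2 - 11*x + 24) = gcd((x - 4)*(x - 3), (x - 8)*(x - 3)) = x - 3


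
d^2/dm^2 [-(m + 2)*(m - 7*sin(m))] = -7*(m + 2)*sin(m) + 14*cos(m) - 2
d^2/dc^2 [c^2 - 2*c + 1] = 2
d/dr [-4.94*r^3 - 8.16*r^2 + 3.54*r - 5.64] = -14.82*r^2 - 16.32*r + 3.54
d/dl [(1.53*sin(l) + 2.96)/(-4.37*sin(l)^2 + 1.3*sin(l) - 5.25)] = (6.6861*sin(l)^2 + 25.8704*sin(l) - 11.8805)*cos(l)/(19.0969*sin(l)^4 - 11.362*sin(l)^3 + 47.575*sin(l)^2 - 13.65*sin(l) + 27.5625)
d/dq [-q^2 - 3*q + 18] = -2*q - 3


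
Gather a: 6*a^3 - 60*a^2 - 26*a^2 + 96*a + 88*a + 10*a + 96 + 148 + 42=6*a^3 - 86*a^2 + 194*a + 286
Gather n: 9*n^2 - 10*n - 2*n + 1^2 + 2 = 9*n^2 - 12*n + 3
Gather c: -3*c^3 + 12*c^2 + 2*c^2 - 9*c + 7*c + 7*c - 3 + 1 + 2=-3*c^3 + 14*c^2 + 5*c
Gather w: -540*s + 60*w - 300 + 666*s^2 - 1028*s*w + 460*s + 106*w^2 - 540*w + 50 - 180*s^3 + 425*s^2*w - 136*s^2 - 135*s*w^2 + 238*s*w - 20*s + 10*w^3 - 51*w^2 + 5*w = -180*s^3 + 530*s^2 - 100*s + 10*w^3 + w^2*(55 - 135*s) + w*(425*s^2 - 790*s - 475) - 250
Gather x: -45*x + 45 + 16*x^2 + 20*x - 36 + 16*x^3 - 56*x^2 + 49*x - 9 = 16*x^3 - 40*x^2 + 24*x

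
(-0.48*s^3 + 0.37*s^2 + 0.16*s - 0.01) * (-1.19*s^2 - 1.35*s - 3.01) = 0.5712*s^5 + 0.2077*s^4 + 0.7549*s^3 - 1.3178*s^2 - 0.4681*s + 0.0301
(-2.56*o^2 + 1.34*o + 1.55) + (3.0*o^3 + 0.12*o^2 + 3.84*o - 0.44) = 3.0*o^3 - 2.44*o^2 + 5.18*o + 1.11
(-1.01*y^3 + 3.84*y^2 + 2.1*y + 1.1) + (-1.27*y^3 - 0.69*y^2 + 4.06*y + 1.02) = -2.28*y^3 + 3.15*y^2 + 6.16*y + 2.12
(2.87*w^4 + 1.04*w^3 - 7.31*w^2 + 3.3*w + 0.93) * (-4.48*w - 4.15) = -12.8576*w^5 - 16.5697*w^4 + 28.4328*w^3 + 15.5525*w^2 - 17.8614*w - 3.8595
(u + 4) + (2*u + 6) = 3*u + 10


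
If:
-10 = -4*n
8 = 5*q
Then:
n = 5/2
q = 8/5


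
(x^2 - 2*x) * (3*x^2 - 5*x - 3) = 3*x^4 - 11*x^3 + 7*x^2 + 6*x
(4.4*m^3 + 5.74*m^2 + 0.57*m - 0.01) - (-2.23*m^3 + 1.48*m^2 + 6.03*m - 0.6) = 6.63*m^3 + 4.26*m^2 - 5.46*m + 0.59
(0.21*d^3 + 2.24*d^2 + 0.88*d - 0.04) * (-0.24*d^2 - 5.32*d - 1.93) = -0.0504*d^5 - 1.6548*d^4 - 12.5333*d^3 - 8.9952*d^2 - 1.4856*d + 0.0772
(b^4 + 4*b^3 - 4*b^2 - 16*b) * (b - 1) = b^5 + 3*b^4 - 8*b^3 - 12*b^2 + 16*b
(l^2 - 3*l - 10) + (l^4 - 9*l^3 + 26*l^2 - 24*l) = l^4 - 9*l^3 + 27*l^2 - 27*l - 10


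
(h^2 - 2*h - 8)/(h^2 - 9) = (h^2 - 2*h - 8)/(h^2 - 9)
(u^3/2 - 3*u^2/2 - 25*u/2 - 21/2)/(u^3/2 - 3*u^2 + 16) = (u^3 - 3*u^2 - 25*u - 21)/(u^3 - 6*u^2 + 32)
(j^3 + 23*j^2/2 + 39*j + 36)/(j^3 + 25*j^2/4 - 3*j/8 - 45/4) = 4*(j + 4)/(4*j - 5)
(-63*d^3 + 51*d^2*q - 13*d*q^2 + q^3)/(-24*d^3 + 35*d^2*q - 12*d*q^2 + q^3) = (21*d^2 - 10*d*q + q^2)/(8*d^2 - 9*d*q + q^2)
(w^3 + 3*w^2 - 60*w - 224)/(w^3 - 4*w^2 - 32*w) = (w + 7)/w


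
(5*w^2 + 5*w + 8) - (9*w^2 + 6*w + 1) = -4*w^2 - w + 7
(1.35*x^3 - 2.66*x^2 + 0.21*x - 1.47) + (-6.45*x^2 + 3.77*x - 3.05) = 1.35*x^3 - 9.11*x^2 + 3.98*x - 4.52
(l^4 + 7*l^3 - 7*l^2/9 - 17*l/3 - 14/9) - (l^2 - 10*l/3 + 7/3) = l^4 + 7*l^3 - 16*l^2/9 - 7*l/3 - 35/9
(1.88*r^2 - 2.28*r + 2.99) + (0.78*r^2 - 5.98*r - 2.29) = 2.66*r^2 - 8.26*r + 0.7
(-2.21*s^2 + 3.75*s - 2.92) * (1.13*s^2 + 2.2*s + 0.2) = -2.4973*s^4 - 0.6245*s^3 + 4.5084*s^2 - 5.674*s - 0.584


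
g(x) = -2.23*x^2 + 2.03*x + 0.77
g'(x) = 2.03 - 4.46*x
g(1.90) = -3.42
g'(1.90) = -6.44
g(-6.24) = -98.73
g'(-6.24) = 29.86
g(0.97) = 0.64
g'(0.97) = -2.30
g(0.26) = 1.15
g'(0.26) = 0.87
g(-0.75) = -2.01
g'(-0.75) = 5.38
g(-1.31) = -5.72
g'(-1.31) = 7.87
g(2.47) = -7.82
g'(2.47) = -8.99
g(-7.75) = -148.90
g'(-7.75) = 36.60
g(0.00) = 0.77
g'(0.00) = 2.03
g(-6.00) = -91.69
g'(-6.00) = 28.79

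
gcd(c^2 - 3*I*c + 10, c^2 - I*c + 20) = c - 5*I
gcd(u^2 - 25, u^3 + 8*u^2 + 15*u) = u + 5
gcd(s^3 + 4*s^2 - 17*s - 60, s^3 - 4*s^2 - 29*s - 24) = s + 3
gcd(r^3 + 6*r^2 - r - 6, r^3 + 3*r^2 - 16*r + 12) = r^2 + 5*r - 6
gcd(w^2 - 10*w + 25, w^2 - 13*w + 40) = w - 5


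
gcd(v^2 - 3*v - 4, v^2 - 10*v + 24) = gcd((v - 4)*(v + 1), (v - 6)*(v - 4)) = v - 4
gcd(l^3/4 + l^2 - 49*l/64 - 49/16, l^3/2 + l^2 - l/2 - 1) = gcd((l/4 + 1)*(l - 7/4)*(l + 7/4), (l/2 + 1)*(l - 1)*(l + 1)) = 1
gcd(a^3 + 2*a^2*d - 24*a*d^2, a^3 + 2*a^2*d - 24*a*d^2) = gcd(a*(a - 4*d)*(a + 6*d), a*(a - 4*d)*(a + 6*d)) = a^3 + 2*a^2*d - 24*a*d^2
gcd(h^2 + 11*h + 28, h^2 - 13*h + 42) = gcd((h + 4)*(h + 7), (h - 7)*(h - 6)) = 1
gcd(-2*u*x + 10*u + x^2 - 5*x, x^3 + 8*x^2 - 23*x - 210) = x - 5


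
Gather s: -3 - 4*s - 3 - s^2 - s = -s^2 - 5*s - 6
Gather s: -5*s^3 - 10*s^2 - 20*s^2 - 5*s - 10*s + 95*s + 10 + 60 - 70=-5*s^3 - 30*s^2 + 80*s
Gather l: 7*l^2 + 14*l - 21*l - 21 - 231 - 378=7*l^2 - 7*l - 630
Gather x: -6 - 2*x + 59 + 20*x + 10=18*x + 63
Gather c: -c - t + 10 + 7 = -c - t + 17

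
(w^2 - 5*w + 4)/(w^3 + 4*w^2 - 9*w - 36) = (w^2 - 5*w + 4)/(w^3 + 4*w^2 - 9*w - 36)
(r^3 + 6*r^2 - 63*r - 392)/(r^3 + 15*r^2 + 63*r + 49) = (r - 8)/(r + 1)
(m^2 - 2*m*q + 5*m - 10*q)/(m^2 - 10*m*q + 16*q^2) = (-m - 5)/(-m + 8*q)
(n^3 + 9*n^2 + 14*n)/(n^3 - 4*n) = (n + 7)/(n - 2)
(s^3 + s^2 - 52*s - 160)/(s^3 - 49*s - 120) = (s + 4)/(s + 3)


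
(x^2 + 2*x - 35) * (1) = x^2 + 2*x - 35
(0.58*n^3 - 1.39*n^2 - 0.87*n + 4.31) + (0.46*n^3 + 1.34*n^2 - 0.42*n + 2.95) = 1.04*n^3 - 0.0499999999999998*n^2 - 1.29*n + 7.26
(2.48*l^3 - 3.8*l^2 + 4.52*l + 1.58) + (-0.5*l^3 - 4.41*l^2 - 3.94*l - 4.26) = 1.98*l^3 - 8.21*l^2 + 0.58*l - 2.68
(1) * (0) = 0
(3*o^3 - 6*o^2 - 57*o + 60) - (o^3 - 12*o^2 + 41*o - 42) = 2*o^3 + 6*o^2 - 98*o + 102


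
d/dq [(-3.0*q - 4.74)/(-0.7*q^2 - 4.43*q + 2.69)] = (2.1*q^2 + 13.29*q - (1.4*q + 4.43)*(3.0*q + 4.74) - 8.07)/(0.7*q^2 + 4.43*q - 2.69)^2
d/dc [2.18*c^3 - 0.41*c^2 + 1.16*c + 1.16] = 6.54*c^2 - 0.82*c + 1.16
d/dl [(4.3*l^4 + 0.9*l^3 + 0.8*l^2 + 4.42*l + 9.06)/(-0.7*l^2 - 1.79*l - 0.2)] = (-6.02*l^5 - 23.721*l^4 - 6.662*l^3 + 1.122*l^2 + 12.364*l + 15.3334)/(0.49*l^4 + 2.506*l^3 + 3.4841*l^2 + 0.716*l + 0.04)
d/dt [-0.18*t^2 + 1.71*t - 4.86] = 1.71 - 0.36*t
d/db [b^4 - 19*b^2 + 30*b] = 4*b^3 - 38*b + 30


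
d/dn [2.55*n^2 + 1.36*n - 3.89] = 5.1*n + 1.36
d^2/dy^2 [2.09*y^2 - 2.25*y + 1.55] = 4.18000000000000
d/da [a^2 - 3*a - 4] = 2*a - 3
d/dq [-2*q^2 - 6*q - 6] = -4*q - 6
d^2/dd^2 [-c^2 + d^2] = 2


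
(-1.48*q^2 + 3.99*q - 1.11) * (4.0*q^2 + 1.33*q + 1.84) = -5.92*q^4 + 13.9916*q^3 - 1.8565*q^2 + 5.8653*q - 2.0424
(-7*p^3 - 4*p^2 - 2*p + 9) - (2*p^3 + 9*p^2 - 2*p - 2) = -9*p^3 - 13*p^2 + 11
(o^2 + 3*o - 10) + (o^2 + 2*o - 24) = 2*o^2 + 5*o - 34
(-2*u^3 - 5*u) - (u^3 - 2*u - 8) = -3*u^3 - 3*u + 8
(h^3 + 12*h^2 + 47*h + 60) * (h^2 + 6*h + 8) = h^5 + 18*h^4 + 127*h^3 + 438*h^2 + 736*h + 480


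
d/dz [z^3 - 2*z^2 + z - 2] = 3*z^2 - 4*z + 1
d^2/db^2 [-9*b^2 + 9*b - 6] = -18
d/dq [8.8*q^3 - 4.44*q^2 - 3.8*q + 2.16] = 26.4*q^2 - 8.88*q - 3.8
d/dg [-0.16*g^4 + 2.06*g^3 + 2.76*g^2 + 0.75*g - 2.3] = -0.64*g^3 + 6.18*g^2 + 5.52*g + 0.75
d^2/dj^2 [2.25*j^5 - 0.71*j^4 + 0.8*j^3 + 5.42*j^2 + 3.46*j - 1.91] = 45.0*j^3 - 8.52*j^2 + 4.8*j + 10.84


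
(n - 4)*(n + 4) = n^2 - 16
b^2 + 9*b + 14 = (b + 2)*(b + 7)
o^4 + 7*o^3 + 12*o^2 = o^2*(o + 3)*(o + 4)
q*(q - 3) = q^2 - 3*q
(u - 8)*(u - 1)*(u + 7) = u^3 - 2*u^2 - 55*u + 56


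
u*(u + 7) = u^2 + 7*u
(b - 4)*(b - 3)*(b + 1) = b^3 - 6*b^2 + 5*b + 12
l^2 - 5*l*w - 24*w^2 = (l - 8*w)*(l + 3*w)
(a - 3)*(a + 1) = a^2 - 2*a - 3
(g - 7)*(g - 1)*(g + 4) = g^3 - 4*g^2 - 25*g + 28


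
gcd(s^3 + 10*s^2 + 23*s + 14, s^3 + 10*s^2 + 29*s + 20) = s + 1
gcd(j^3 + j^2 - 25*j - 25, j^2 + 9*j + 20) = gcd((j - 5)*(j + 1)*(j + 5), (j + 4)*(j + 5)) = j + 5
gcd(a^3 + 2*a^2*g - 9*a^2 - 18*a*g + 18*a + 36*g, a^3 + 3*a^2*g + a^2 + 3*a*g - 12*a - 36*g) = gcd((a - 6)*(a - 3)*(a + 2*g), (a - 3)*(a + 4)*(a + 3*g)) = a - 3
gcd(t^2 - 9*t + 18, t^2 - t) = 1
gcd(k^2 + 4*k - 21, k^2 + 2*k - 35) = k + 7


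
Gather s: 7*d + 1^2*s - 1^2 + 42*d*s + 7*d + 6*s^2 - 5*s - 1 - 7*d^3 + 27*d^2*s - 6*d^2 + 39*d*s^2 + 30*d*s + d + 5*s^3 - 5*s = -7*d^3 - 6*d^2 + 15*d + 5*s^3 + s^2*(39*d + 6) + s*(27*d^2 + 72*d - 9) - 2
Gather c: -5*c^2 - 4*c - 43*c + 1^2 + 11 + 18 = -5*c^2 - 47*c + 30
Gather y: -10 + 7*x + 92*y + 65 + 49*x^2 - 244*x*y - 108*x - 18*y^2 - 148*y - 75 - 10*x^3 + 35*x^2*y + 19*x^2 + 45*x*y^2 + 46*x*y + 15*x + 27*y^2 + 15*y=-10*x^3 + 68*x^2 - 86*x + y^2*(45*x + 9) + y*(35*x^2 - 198*x - 41) - 20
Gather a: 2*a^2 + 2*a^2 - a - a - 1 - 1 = 4*a^2 - 2*a - 2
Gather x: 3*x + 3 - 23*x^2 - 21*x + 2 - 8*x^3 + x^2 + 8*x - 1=-8*x^3 - 22*x^2 - 10*x + 4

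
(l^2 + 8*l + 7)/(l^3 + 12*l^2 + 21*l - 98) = (l + 1)/(l^2 + 5*l - 14)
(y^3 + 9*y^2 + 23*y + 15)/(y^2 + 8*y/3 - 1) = 3*(y^2 + 6*y + 5)/(3*y - 1)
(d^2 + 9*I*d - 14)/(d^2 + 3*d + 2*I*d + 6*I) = (d + 7*I)/(d + 3)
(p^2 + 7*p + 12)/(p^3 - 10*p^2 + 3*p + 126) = (p + 4)/(p^2 - 13*p + 42)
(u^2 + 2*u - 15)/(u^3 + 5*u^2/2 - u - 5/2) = 2*(u^2 + 2*u - 15)/(2*u^3 + 5*u^2 - 2*u - 5)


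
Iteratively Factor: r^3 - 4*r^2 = (r)*(r^2 - 4*r) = r*(r - 4)*(r)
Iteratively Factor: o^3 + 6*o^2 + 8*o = (o + 4)*(o^2 + 2*o) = o*(o + 4)*(o + 2)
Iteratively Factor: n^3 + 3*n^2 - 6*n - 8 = (n - 2)*(n^2 + 5*n + 4) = (n - 2)*(n + 1)*(n + 4)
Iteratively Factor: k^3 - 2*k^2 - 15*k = (k - 5)*(k^2 + 3*k) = k*(k - 5)*(k + 3)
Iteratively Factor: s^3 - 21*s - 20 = (s + 1)*(s^2 - s - 20) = (s - 5)*(s + 1)*(s + 4)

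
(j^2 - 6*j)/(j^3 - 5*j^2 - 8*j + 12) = j/(j^2 + j - 2)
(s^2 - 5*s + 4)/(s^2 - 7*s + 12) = (s - 1)/(s - 3)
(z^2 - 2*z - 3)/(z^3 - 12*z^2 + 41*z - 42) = (z + 1)/(z^2 - 9*z + 14)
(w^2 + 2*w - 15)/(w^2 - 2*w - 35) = (w - 3)/(w - 7)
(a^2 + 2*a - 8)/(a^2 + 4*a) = (a - 2)/a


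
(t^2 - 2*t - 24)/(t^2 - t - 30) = (t + 4)/(t + 5)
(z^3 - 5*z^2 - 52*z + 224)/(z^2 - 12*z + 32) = z + 7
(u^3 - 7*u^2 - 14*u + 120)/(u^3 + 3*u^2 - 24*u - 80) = (u - 6)/(u + 4)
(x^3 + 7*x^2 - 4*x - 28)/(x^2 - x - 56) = (x^2 - 4)/(x - 8)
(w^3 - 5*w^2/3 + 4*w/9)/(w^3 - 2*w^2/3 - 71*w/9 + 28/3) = w*(3*w - 1)/(3*w^2 + 2*w - 21)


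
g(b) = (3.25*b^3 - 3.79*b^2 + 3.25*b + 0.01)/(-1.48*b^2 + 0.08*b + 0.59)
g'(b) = (2.96*b - 0.08)*(3.25*b^3 - 3.79*b^2 + 3.25*b + 0.01)/(-1.48*b^2 + 0.08*b + 0.59)^2 + (9.75*b^2 - 7.58*b + 3.25)/(-1.48*b^2 + 0.08*b + 0.59)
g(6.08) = -11.38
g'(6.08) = -2.12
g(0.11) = 0.56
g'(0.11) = 4.60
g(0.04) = 0.23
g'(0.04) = 5.03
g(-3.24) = 10.58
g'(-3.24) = -1.83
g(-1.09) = 9.75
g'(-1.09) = 7.29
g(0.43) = 2.75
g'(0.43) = 14.47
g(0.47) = 3.45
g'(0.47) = 21.17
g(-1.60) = 8.48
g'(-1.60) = 0.15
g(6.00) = -11.21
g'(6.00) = -2.12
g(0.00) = 0.02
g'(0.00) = 5.51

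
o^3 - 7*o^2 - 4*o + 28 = (o - 7)*(o - 2)*(o + 2)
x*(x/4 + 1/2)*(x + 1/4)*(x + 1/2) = x^4/4 + 11*x^3/16 + 13*x^2/32 + x/16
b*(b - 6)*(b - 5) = b^3 - 11*b^2 + 30*b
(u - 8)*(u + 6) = u^2 - 2*u - 48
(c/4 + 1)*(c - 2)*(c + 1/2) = c^3/4 + 5*c^2/8 - 7*c/4 - 1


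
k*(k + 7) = k^2 + 7*k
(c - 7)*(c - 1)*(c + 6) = c^3 - 2*c^2 - 41*c + 42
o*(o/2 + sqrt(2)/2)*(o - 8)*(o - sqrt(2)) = o^4/2 - 4*o^3 - o^2 + 8*o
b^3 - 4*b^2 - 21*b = b*(b - 7)*(b + 3)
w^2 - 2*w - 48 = (w - 8)*(w + 6)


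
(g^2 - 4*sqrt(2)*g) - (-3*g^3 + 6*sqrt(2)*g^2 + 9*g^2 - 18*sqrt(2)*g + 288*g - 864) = 3*g^3 - 6*sqrt(2)*g^2 - 8*g^2 - 288*g + 14*sqrt(2)*g + 864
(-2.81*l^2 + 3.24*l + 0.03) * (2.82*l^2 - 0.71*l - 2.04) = -7.9242*l^4 + 11.1319*l^3 + 3.5166*l^2 - 6.6309*l - 0.0612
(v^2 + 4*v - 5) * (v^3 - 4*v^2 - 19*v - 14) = v^5 - 40*v^3 - 70*v^2 + 39*v + 70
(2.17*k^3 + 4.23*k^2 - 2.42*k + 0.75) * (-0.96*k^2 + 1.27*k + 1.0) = -2.0832*k^5 - 1.3049*k^4 + 9.8653*k^3 + 0.436600000000001*k^2 - 1.4675*k + 0.75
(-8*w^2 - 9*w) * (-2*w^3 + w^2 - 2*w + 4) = 16*w^5 + 10*w^4 + 7*w^3 - 14*w^2 - 36*w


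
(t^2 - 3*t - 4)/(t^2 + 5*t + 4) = (t - 4)/(t + 4)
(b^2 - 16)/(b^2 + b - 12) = (b - 4)/(b - 3)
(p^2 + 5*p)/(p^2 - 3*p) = (p + 5)/(p - 3)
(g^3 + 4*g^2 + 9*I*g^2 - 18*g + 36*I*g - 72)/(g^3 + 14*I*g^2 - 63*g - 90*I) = (g + 4)/(g + 5*I)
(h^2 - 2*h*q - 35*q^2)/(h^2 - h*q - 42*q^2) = (h + 5*q)/(h + 6*q)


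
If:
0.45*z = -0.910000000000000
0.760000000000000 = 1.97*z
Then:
No Solution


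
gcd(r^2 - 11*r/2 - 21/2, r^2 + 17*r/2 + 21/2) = r + 3/2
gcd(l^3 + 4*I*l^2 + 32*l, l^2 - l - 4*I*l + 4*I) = l - 4*I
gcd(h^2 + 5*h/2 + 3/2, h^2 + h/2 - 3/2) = h + 3/2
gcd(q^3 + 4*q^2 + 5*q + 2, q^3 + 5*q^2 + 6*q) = q + 2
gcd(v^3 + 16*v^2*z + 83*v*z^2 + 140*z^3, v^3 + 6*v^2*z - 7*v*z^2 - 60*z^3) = v^2 + 9*v*z + 20*z^2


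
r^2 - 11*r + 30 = (r - 6)*(r - 5)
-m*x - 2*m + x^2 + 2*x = (-m + x)*(x + 2)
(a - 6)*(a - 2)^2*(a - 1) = a^4 - 11*a^3 + 38*a^2 - 52*a + 24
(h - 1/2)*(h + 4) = h^2 + 7*h/2 - 2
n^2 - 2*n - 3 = (n - 3)*(n + 1)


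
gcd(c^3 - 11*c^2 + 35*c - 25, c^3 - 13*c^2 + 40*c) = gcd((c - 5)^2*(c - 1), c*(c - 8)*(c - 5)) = c - 5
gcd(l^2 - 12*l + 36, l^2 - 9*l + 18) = l - 6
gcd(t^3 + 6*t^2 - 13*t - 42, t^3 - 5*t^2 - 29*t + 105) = t - 3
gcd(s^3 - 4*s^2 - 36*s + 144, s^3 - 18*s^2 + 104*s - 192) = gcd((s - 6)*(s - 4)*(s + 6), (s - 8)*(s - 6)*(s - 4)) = s^2 - 10*s + 24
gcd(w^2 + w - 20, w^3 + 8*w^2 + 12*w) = 1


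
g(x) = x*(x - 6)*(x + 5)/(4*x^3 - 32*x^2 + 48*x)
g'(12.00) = -0.02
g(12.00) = 0.42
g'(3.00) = -1.75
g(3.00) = 2.00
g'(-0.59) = -0.26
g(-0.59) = -0.43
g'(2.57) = -5.39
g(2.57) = 3.32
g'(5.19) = -0.17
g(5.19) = 0.80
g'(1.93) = -357.14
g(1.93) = -24.75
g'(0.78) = -1.18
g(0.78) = -1.18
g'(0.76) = -1.14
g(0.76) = -1.16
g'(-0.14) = -0.38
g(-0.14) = -0.57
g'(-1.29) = -0.16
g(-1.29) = -0.28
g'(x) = x*(x - 6)*(x + 5)*(-12*x^2 + 64*x - 48)/(4*x^3 - 32*x^2 + 48*x)^2 + x*(x - 6)/(4*x^3 - 32*x^2 + 48*x) + x*(x + 5)/(4*x^3 - 32*x^2 + 48*x) + (x - 6)*(x + 5)/(4*x^3 - 32*x^2 + 48*x) = -7/(4*x^2 - 16*x + 16)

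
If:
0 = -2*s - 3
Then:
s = -3/2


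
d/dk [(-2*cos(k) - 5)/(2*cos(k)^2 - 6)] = (sin(k)^2 - 5*cos(k) - 4)*sin(k)/(cos(k)^2 - 3)^2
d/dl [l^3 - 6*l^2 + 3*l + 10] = 3*l^2 - 12*l + 3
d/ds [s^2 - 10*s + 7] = 2*s - 10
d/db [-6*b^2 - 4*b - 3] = -12*b - 4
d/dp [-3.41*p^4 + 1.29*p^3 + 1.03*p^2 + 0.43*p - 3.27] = -13.64*p^3 + 3.87*p^2 + 2.06*p + 0.43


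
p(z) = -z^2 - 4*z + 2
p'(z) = -2*z - 4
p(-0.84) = 4.65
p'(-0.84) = -2.32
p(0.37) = 0.38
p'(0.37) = -4.74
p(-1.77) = 5.95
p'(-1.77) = -0.46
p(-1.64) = 5.87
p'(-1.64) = -0.72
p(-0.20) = 2.76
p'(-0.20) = -3.60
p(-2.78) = 5.39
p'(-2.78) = 1.56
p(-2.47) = 5.78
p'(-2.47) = 0.94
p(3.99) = -29.88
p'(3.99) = -11.98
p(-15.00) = -163.00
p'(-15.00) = 26.00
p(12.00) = -190.00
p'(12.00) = -28.00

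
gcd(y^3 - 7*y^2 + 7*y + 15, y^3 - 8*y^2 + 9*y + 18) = y^2 - 2*y - 3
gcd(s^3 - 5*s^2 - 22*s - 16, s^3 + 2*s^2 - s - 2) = s^2 + 3*s + 2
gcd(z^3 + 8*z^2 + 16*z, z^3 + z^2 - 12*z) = z^2 + 4*z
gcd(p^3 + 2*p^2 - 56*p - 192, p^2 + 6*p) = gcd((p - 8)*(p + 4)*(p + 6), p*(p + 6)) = p + 6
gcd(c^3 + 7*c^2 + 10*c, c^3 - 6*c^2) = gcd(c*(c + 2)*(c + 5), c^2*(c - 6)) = c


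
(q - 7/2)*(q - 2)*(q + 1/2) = q^3 - 5*q^2 + 17*q/4 + 7/2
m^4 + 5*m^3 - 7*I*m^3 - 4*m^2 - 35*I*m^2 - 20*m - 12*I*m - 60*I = (m + 5)*(m - 6*I)*(m - 2*I)*(m + I)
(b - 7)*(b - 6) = b^2 - 13*b + 42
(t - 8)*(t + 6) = t^2 - 2*t - 48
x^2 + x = x*(x + 1)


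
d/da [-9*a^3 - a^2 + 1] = a*(-27*a - 2)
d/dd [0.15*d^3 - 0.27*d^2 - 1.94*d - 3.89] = 0.45*d^2 - 0.54*d - 1.94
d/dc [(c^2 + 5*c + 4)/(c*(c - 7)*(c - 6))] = (-c^4 - 10*c^3 + 95*c^2 + 104*c - 168)/(c^2*(c^4 - 26*c^3 + 253*c^2 - 1092*c + 1764))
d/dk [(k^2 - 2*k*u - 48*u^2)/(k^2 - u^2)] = 2*u*(k^2 + 47*k*u + u^2)/(k^4 - 2*k^2*u^2 + u^4)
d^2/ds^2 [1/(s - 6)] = 2/(s - 6)^3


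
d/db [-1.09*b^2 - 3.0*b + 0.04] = -2.18*b - 3.0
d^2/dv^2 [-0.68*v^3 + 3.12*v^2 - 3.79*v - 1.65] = 6.24 - 4.08*v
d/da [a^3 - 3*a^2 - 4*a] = 3*a^2 - 6*a - 4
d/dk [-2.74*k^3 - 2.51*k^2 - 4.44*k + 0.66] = -8.22*k^2 - 5.02*k - 4.44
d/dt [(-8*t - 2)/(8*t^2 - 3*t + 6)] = 2*(32*t^2 + 16*t - 27)/(64*t^4 - 48*t^3 + 105*t^2 - 36*t + 36)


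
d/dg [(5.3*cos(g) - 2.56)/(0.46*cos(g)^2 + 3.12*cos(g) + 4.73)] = (2.438*cos(g)^2 - 2.3552*cos(g) - 33.0562)*sin(g)/(0.2116*cos(g)^4 + 2.8704*cos(g)^3 + 14.086*cos(g)^2 + 29.5152*cos(g) + 22.3729)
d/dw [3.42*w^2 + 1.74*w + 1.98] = 6.84*w + 1.74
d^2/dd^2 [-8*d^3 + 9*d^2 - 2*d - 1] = 18 - 48*d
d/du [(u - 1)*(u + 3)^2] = (u + 3)*(3*u + 1)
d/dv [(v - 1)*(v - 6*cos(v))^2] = (v - 6*cos(v))*(v + (2*v - 2)*(6*sin(v) + 1) - 6*cos(v))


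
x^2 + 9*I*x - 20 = (x + 4*I)*(x + 5*I)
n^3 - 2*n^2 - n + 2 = (n - 2)*(n - 1)*(n + 1)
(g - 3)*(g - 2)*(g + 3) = g^3 - 2*g^2 - 9*g + 18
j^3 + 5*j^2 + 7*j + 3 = (j + 1)^2*(j + 3)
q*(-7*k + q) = -7*k*q + q^2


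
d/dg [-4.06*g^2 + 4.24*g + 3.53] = 4.24 - 8.12*g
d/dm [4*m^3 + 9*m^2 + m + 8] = 12*m^2 + 18*m + 1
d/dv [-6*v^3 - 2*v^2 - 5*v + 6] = -18*v^2 - 4*v - 5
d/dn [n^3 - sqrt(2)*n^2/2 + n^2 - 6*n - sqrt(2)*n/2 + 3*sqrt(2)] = 3*n^2 - sqrt(2)*n + 2*n - 6 - sqrt(2)/2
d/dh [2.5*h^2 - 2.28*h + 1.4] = 5.0*h - 2.28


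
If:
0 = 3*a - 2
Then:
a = 2/3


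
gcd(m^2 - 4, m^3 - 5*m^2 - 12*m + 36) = m - 2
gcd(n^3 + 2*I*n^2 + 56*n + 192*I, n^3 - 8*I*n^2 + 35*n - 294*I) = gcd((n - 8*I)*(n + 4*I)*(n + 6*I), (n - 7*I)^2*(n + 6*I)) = n + 6*I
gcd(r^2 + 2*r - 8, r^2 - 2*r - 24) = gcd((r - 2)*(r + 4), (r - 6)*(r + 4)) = r + 4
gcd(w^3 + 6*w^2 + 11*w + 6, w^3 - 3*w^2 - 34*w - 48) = w^2 + 5*w + 6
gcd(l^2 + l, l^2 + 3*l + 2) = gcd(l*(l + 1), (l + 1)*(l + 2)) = l + 1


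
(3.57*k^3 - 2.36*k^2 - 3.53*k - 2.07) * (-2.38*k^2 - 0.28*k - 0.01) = -8.4966*k^5 + 4.6172*k^4 + 9.0265*k^3 + 5.9386*k^2 + 0.6149*k + 0.0207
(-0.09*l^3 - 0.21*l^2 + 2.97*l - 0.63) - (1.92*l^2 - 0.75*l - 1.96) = -0.09*l^3 - 2.13*l^2 + 3.72*l + 1.33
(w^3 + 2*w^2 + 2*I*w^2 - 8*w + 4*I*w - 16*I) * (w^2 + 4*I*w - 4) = w^5 + 2*w^4 + 6*I*w^4 - 20*w^3 + 12*I*w^3 - 24*w^2 - 56*I*w^2 + 96*w - 16*I*w + 64*I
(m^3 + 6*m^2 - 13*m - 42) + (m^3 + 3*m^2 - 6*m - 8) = 2*m^3 + 9*m^2 - 19*m - 50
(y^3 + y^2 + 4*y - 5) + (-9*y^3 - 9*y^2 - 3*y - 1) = -8*y^3 - 8*y^2 + y - 6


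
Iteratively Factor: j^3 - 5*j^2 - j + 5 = (j + 1)*(j^2 - 6*j + 5) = (j - 1)*(j + 1)*(j - 5)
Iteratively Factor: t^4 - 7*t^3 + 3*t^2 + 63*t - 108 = (t + 3)*(t^3 - 10*t^2 + 33*t - 36) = (t - 4)*(t + 3)*(t^2 - 6*t + 9) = (t - 4)*(t - 3)*(t + 3)*(t - 3)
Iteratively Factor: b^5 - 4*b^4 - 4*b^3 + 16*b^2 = (b)*(b^4 - 4*b^3 - 4*b^2 + 16*b) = b*(b - 2)*(b^3 - 2*b^2 - 8*b) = b*(b - 4)*(b - 2)*(b^2 + 2*b) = b*(b - 4)*(b - 2)*(b + 2)*(b)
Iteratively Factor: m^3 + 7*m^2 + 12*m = (m)*(m^2 + 7*m + 12) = m*(m + 4)*(m + 3)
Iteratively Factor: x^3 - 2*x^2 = (x)*(x^2 - 2*x) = x*(x - 2)*(x)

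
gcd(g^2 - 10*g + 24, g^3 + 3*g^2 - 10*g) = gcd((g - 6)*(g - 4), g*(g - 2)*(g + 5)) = 1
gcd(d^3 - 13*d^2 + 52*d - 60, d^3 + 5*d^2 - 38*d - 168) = d - 6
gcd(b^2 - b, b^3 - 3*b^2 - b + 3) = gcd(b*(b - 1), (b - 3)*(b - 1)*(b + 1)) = b - 1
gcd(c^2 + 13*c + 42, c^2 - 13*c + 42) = 1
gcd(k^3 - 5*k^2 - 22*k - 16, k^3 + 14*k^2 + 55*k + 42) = k + 1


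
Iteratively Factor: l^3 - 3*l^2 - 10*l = (l - 5)*(l^2 + 2*l) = (l - 5)*(l + 2)*(l)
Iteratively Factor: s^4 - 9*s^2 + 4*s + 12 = (s + 3)*(s^3 - 3*s^2 + 4) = (s - 2)*(s + 3)*(s^2 - s - 2) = (s - 2)*(s + 1)*(s + 3)*(s - 2)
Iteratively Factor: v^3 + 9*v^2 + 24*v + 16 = (v + 4)*(v^2 + 5*v + 4) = (v + 1)*(v + 4)*(v + 4)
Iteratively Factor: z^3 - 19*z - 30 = (z - 5)*(z^2 + 5*z + 6) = (z - 5)*(z + 3)*(z + 2)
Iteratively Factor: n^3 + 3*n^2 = (n + 3)*(n^2) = n*(n + 3)*(n)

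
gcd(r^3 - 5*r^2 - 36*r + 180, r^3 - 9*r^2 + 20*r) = r - 5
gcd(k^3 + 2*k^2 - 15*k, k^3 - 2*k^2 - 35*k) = k^2 + 5*k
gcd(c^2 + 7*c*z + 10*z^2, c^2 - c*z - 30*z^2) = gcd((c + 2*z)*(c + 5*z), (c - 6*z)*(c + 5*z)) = c + 5*z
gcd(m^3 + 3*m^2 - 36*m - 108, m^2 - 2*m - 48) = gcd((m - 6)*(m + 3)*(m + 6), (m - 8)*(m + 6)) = m + 6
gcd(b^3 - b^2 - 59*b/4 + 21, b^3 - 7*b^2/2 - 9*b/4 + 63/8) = b^2 - 5*b + 21/4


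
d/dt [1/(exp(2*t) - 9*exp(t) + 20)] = (9 - 2*exp(t))*exp(t)/(exp(2*t) - 9*exp(t) + 20)^2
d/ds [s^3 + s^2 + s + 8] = 3*s^2 + 2*s + 1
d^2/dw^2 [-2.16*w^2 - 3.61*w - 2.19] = -4.32000000000000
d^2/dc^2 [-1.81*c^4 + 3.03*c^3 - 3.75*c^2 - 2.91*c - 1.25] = -21.72*c^2 + 18.18*c - 7.5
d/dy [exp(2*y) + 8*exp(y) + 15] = 2*(exp(y) + 4)*exp(y)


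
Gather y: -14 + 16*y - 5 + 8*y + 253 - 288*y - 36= 198 - 264*y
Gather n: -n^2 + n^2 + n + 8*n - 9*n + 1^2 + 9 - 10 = 0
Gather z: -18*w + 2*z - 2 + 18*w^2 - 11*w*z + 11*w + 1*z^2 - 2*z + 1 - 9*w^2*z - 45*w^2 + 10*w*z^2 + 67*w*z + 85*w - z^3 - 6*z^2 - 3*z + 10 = -27*w^2 + 78*w - z^3 + z^2*(10*w - 5) + z*(-9*w^2 + 56*w - 3) + 9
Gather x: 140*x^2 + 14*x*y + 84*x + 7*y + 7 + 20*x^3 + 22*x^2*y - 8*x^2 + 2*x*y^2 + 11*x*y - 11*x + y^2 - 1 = 20*x^3 + x^2*(22*y + 132) + x*(2*y^2 + 25*y + 73) + y^2 + 7*y + 6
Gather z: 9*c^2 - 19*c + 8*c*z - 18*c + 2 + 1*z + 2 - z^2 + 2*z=9*c^2 - 37*c - z^2 + z*(8*c + 3) + 4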